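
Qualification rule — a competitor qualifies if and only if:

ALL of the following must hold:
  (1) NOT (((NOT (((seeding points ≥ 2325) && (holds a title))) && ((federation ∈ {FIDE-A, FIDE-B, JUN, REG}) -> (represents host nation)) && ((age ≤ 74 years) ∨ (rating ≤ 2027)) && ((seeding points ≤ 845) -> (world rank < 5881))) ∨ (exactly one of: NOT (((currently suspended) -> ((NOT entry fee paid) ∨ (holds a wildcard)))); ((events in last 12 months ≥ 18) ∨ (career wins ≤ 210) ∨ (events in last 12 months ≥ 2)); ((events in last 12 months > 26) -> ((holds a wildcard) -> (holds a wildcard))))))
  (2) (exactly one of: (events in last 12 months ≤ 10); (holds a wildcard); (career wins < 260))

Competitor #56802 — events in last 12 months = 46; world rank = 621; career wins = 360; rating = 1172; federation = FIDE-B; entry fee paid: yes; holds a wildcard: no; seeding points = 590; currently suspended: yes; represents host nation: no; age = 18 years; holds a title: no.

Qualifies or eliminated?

Eliminated

Atomic conditions:
  seeding points ≥ 2325: 590 ≥ 2325 is false
  holds a title: no → false
  federation ∈ {FIDE-A, FIDE-B, JUN, REG}: FIDE-B is in the set → true
  represents host nation: no → false
  age ≤ 74 years: 18 ≤ 74 is true
  rating ≤ 2027: 1172 ≤ 2027 is true
  seeding points ≤ 845: 590 ≤ 845 is true
  world rank < 5881: 621 < 5881 is true
  currently suspended: yes → true
  NOT entry fee paid: yes → false
  holds a wildcard: no → false
  events in last 12 months ≥ 18: 46 ≥ 18 is true
  career wins ≤ 210: 360 ≤ 210 is false
  events in last 12 months ≥ 2: 46 ≥ 2 is true
  events in last 12 months > 26: 46 > 26 is true
  events in last 12 months ≤ 10: 46 ≤ 10 is false
  career wins < 260: 360 < 260 is false
Combine:
[1.1.1.1.1] false AND false = false
[1.1.1.1] NOT false = true
[1.1.1.2] true → false = false
[1.1.1.3] true OR true = true
[1.1.1.4] true → true = true
[1.1.1] true AND false AND true AND true = false
[1.1.2.1.1.2] false OR false = false
[1.1.2.1.1] true → false = false
[1.1.2.1] NOT false = true
[1.1.2.2] true OR false OR true = true
[1.1.2.3.2] false → false (antecedent false ⇒ implication holds) = true
[1.1.2.3] true → true = true
[1.1.2] exactly-one(true, true, true) = false
[1.1] false OR false = false
[1] NOT false = true
[2] exactly-one(false, false, false) = false
[root] true AND false = false
Overall: false → eliminated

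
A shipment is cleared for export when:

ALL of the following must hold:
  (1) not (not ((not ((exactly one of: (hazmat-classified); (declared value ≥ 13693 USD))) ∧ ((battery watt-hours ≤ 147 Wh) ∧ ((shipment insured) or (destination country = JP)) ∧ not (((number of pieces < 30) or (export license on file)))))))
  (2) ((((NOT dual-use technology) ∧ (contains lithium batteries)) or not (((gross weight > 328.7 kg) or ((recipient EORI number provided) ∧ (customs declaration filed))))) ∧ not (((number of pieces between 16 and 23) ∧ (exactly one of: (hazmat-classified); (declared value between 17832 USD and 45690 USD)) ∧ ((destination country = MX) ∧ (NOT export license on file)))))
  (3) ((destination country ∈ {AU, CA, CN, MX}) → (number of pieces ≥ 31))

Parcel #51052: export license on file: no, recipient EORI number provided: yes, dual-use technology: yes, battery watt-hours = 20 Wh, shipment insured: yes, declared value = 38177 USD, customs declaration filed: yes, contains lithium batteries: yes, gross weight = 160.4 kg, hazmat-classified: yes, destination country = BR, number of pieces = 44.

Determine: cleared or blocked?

Atomic conditions:
  hazmat-classified: yes → true
  declared value ≥ 13693 USD: 38177 ≥ 13693 is true
  battery watt-hours ≤ 147 Wh: 20 ≤ 147 is true
  shipment insured: yes → true
  destination country = JP: BR == JP is false
  number of pieces < 30: 44 < 30 is false
  export license on file: no → false
  NOT dual-use technology: yes → false
  contains lithium batteries: yes → true
  gross weight > 328.7 kg: 160.4 > 328.7 is false
  recipient EORI number provided: yes → true
  customs declaration filed: yes → true
  number of pieces between 16 and 23: 44 in [16, 23] is false
  declared value between 17832 USD and 45690 USD: 38177 in [17832, 45690] is true
  destination country = MX: BR == MX is false
  NOT export license on file: no → true
  destination country ∈ {AU, CA, CN, MX}: BR is not in the set → false
  number of pieces ≥ 31: 44 ≥ 31 is true
Combine:
[1.1.1.1.1] exactly-one(true, true) = false
[1.1.1.1] NOT false = true
[1.1.1.2.2] true OR false = true
[1.1.1.2.3.1] false OR false = false
[1.1.1.2.3] NOT false = true
[1.1.1.2] true AND true AND true = true
[1.1.1] true AND true = true
[1.1] NOT true = false
[1] NOT false = true
[2.1.1] false AND true = false
[2.1.2.1.2] true AND true = true
[2.1.2.1] false OR true = true
[2.1.2] NOT true = false
[2.1] false OR false = false
[2.2.1.2] exactly-one(true, true) = false
[2.2.1.3] false AND true = false
[2.2.1] false AND false AND false = false
[2.2] NOT false = true
[2] false AND true = false
[3] false → true (antecedent false ⇒ implication holds) = true
[root] true AND false AND true = false
Overall: false → blocked

Blocked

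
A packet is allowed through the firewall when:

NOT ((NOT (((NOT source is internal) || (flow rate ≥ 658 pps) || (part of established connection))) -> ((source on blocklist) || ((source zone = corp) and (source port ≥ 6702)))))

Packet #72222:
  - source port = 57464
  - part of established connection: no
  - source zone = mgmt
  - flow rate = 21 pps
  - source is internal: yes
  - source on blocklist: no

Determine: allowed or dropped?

Allowed

Atomic conditions:
  NOT source is internal: yes → false
  flow rate ≥ 658 pps: 21 ≥ 658 is false
  part of established connection: no → false
  source on blocklist: no → false
  source zone = corp: mgmt == corp is false
  source port ≥ 6702: 57464 ≥ 6702 is true
Combine:
[1.1.1] false OR false OR false = false
[1.1] NOT false = true
[1.2.2] false AND true = false
[1.2] false OR false = false
[1] true → false = false
[root] NOT false = true
Overall: true → allowed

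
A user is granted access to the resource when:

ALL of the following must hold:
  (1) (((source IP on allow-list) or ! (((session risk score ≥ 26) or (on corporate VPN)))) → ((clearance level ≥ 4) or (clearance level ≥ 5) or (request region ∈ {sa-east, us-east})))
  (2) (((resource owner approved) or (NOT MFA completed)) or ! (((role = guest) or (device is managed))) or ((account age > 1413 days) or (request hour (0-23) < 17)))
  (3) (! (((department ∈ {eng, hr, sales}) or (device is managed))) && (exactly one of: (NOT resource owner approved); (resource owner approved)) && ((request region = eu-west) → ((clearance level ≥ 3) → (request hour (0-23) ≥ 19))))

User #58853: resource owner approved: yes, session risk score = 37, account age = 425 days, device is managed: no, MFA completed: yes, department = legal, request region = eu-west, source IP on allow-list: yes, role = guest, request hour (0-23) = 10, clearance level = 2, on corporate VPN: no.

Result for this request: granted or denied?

Denied

Atomic conditions:
  source IP on allow-list: yes → true
  session risk score ≥ 26: 37 ≥ 26 is true
  on corporate VPN: no → false
  clearance level ≥ 4: 2 ≥ 4 is false
  clearance level ≥ 5: 2 ≥ 5 is false
  request region ∈ {sa-east, us-east}: eu-west is not in the set → false
  resource owner approved: yes → true
  NOT MFA completed: yes → false
  role = guest: guest == guest is true
  device is managed: no → false
  account age > 1413 days: 425 > 1413 is false
  request hour (0-23) < 17: 10 < 17 is true
  department ∈ {eng, hr, sales}: legal is not in the set → false
  NOT resource owner approved: yes → false
  request region = eu-west: eu-west == eu-west is true
  clearance level ≥ 3: 2 ≥ 3 is false
  request hour (0-23) ≥ 19: 10 ≥ 19 is false
Combine:
[1.1.2.1] true OR false = true
[1.1.2] NOT true = false
[1.1] true OR false = true
[1.2] false OR false OR false = false
[1] true → false = false
[2.1] true OR false = true
[2.2.1] true OR false = true
[2.2] NOT true = false
[2.3] false OR true = true
[2] true OR false OR true = true
[3.1.1] false OR false = false
[3.1] NOT false = true
[3.2] exactly-one(false, true) = true
[3.3.2] false → false (antecedent false ⇒ implication holds) = true
[3.3] true → true = true
[3] true AND true AND true = true
[root] false AND true AND true = false
Overall: false → denied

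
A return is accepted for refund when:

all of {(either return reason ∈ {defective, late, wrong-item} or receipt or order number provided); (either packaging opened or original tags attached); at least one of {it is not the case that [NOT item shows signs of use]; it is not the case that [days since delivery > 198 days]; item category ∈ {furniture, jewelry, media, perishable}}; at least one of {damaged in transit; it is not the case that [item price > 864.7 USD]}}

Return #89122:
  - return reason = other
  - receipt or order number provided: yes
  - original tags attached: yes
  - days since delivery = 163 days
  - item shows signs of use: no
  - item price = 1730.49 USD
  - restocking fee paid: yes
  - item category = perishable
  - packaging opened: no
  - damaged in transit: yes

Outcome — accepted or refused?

Atomic conditions:
  return reason ∈ {defective, late, wrong-item}: other is not in the set → false
  receipt or order number provided: yes → true
  packaging opened: no → false
  original tags attached: yes → true
  NOT item shows signs of use: no → true
  days since delivery > 198 days: 163 > 198 is false
  item category ∈ {furniture, jewelry, media, perishable}: perishable is in the set → true
  damaged in transit: yes → true
  item price > 864.7 USD: 1730.49 > 864.7 is true
Combine:
[1] false OR true = true
[2] false OR true = true
[3.1] NOT true = false
[3.2] NOT false = true
[3] false OR true OR true = true
[4.2] NOT true = false
[4] true OR false = true
[root] true AND true AND true AND true = true
Overall: true → accepted

Accepted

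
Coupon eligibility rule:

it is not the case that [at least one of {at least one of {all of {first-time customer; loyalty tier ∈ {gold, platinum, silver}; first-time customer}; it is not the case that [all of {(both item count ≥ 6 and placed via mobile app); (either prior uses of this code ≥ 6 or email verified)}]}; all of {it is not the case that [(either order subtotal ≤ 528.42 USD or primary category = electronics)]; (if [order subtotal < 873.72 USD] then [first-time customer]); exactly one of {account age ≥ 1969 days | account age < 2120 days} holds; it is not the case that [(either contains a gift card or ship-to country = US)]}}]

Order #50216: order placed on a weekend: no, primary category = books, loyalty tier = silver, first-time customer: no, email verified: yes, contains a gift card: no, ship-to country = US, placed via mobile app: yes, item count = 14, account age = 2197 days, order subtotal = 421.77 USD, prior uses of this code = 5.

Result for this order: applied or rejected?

Applied

Atomic conditions:
  first-time customer: no → false
  loyalty tier ∈ {gold, platinum, silver}: silver is in the set → true
  item count ≥ 6: 14 ≥ 6 is true
  placed via mobile app: yes → true
  prior uses of this code ≥ 6: 5 ≥ 6 is false
  email verified: yes → true
  order subtotal ≤ 528.42 USD: 421.77 ≤ 528.42 is true
  primary category = electronics: books == electronics is false
  order subtotal < 873.72 USD: 421.77 < 873.72 is true
  account age ≥ 1969 days: 2197 ≥ 1969 is true
  account age < 2120 days: 2197 < 2120 is false
  contains a gift card: no → false
  ship-to country = US: US == US is true
Combine:
[1.1.1] false AND true AND false = false
[1.1.2.1.1] true AND true = true
[1.1.2.1.2] false OR true = true
[1.1.2.1] true AND true = true
[1.1.2] NOT true = false
[1.1] false OR false = false
[1.2.1.1] true OR false = true
[1.2.1] NOT true = false
[1.2.2] true → false = false
[1.2.3] exactly-one(true, false) = true
[1.2.4.1] false OR true = true
[1.2.4] NOT true = false
[1.2] false AND false AND true AND false = false
[1] false OR false = false
[root] NOT false = true
Overall: true → applied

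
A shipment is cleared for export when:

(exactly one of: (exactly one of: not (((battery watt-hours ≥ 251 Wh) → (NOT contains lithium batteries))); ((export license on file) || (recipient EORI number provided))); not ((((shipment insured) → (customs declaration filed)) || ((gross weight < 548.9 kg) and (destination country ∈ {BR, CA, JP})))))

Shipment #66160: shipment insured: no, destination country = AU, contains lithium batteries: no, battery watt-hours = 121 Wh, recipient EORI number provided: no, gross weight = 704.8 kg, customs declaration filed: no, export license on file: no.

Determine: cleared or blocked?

Blocked

Atomic conditions:
  battery watt-hours ≥ 251 Wh: 121 ≥ 251 is false
  NOT contains lithium batteries: no → true
  export license on file: no → false
  recipient EORI number provided: no → false
  shipment insured: no → false
  customs declaration filed: no → false
  gross weight < 548.9 kg: 704.8 < 548.9 is false
  destination country ∈ {BR, CA, JP}: AU is not in the set → false
Combine:
[1.1.1] false → true (antecedent false ⇒ implication holds) = true
[1.1] NOT true = false
[1.2] false OR false = false
[1] exactly-one(false, false) = false
[2.1.1] false → false (antecedent false ⇒ implication holds) = true
[2.1.2] false AND false = false
[2.1] true OR false = true
[2] NOT true = false
[root] exactly-one(false, false) = false
Overall: false → blocked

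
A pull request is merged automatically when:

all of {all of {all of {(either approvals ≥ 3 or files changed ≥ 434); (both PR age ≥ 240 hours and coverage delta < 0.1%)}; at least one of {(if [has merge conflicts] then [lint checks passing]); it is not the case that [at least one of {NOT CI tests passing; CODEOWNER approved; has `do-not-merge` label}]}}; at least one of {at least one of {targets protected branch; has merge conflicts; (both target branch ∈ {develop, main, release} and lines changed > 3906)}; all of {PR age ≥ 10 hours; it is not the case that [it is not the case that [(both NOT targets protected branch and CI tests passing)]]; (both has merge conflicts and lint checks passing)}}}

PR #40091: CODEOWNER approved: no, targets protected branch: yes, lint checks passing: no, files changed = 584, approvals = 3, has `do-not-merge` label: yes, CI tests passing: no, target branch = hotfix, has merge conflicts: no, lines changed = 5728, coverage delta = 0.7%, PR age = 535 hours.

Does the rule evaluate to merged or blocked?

Atomic conditions:
  approvals ≥ 3: 3 ≥ 3 is true
  files changed ≥ 434: 584 ≥ 434 is true
  PR age ≥ 240 hours: 535 ≥ 240 is true
  coverage delta < 0.1%: 0.7 < 0.1 is false
  has merge conflicts: no → false
  lint checks passing: no → false
  NOT CI tests passing: no → true
  CODEOWNER approved: no → false
  has `do-not-merge` label: yes → true
  targets protected branch: yes → true
  target branch ∈ {develop, main, release}: hotfix is not in the set → false
  lines changed > 3906: 5728 > 3906 is true
  PR age ≥ 10 hours: 535 ≥ 10 is true
  NOT targets protected branch: yes → false
  CI tests passing: no → false
Combine:
[1.1.1] true OR true = true
[1.1.2] true AND false = false
[1.1] true AND false = false
[1.2.1] false → false (antecedent false ⇒ implication holds) = true
[1.2.2.1] true OR false OR true = true
[1.2.2] NOT true = false
[1.2] true OR false = true
[1] false AND true = false
[2.1.3] false AND true = false
[2.1] true OR false OR false = true
[2.2.2.1.1] false AND false = false
[2.2.2.1] NOT false = true
[2.2.2] NOT true = false
[2.2.3] false AND false = false
[2.2] true AND false AND false = false
[2] true OR false = true
[root] false AND true = false
Overall: false → blocked

Blocked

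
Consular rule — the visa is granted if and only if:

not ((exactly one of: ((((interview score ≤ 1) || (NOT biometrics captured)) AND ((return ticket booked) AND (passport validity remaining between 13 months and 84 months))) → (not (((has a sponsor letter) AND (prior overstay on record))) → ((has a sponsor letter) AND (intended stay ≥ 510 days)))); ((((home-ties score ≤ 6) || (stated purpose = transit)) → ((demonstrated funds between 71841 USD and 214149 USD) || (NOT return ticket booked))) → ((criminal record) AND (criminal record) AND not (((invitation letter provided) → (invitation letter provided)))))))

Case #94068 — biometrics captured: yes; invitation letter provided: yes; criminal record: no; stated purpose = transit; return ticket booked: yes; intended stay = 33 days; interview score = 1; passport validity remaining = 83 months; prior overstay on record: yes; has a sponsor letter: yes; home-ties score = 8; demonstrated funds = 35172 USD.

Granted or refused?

Atomic conditions:
  interview score ≤ 1: 1 ≤ 1 is true
  NOT biometrics captured: yes → false
  return ticket booked: yes → true
  passport validity remaining between 13 months and 84 months: 83 in [13, 84] is true
  has a sponsor letter: yes → true
  prior overstay on record: yes → true
  intended stay ≥ 510 days: 33 ≥ 510 is false
  home-ties score ≤ 6: 8 ≤ 6 is false
  stated purpose = transit: transit == transit is true
  demonstrated funds between 71841 USD and 214149 USD: 35172 in [71841, 214149] is false
  NOT return ticket booked: yes → false
  criminal record: no → false
  invitation letter provided: yes → true
Combine:
[1.1.1.1] true OR false = true
[1.1.1.2] true AND true = true
[1.1.1] true AND true = true
[1.1.2.1.1] true AND true = true
[1.1.2.1] NOT true = false
[1.1.2.2] true AND false = false
[1.1.2] false → false (antecedent false ⇒ implication holds) = true
[1.1] true → true = true
[1.2.1.1] false OR true = true
[1.2.1.2] false OR false = false
[1.2.1] true → false = false
[1.2.2.3.1] true → true = true
[1.2.2.3] NOT true = false
[1.2.2] false AND false AND false = false
[1.2] false → false (antecedent false ⇒ implication holds) = true
[1] exactly-one(true, true) = false
[root] NOT false = true
Overall: true → granted

Granted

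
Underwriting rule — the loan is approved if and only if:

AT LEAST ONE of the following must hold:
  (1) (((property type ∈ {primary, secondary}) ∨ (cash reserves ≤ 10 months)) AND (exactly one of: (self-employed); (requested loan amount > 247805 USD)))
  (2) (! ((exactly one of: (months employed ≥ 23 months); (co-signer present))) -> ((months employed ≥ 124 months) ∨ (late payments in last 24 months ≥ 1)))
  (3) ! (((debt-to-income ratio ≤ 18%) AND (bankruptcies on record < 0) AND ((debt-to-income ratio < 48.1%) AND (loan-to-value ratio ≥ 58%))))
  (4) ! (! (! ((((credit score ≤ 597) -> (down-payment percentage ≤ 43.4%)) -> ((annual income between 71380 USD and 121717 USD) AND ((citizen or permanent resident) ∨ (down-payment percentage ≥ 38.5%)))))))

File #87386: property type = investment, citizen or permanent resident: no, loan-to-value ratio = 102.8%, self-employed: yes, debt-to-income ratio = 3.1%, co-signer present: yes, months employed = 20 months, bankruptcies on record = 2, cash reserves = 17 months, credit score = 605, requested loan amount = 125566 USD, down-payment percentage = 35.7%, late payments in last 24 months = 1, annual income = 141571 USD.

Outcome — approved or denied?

Atomic conditions:
  property type ∈ {primary, secondary}: investment is not in the set → false
  cash reserves ≤ 10 months: 17 ≤ 10 is false
  self-employed: yes → true
  requested loan amount > 247805 USD: 125566 > 247805 is false
  months employed ≥ 23 months: 20 ≥ 23 is false
  co-signer present: yes → true
  months employed ≥ 124 months: 20 ≥ 124 is false
  late payments in last 24 months ≥ 1: 1 ≥ 1 is true
  debt-to-income ratio ≤ 18%: 3.1 ≤ 18 is true
  bankruptcies on record < 0: 2 < 0 is false
  debt-to-income ratio < 48.1%: 3.1 < 48.1 is true
  loan-to-value ratio ≥ 58%: 102.8 ≥ 58 is true
  credit score ≤ 597: 605 ≤ 597 is false
  down-payment percentage ≤ 43.4%: 35.7 ≤ 43.4 is true
  annual income between 71380 USD and 121717 USD: 141571 in [71380, 121717] is false
  citizen or permanent resident: no → false
  down-payment percentage ≥ 38.5%: 35.7 ≥ 38.5 is false
Combine:
[1.1] false OR false = false
[1.2] exactly-one(true, false) = true
[1] false AND true = false
[2.1.1] exactly-one(false, true) = true
[2.1] NOT true = false
[2.2] false OR true = true
[2] false → true (antecedent false ⇒ implication holds) = true
[3.1.3] true AND true = true
[3.1] true AND false AND true = false
[3] NOT false = true
[4.1.1.1.1] false → true (antecedent false ⇒ implication holds) = true
[4.1.1.1.2.2] false OR false = false
[4.1.1.1.2] false AND false = false
[4.1.1.1] true → false = false
[4.1.1] NOT false = true
[4.1] NOT true = false
[4] NOT false = true
[root] false OR true OR true OR true = true
Overall: true → approved

Approved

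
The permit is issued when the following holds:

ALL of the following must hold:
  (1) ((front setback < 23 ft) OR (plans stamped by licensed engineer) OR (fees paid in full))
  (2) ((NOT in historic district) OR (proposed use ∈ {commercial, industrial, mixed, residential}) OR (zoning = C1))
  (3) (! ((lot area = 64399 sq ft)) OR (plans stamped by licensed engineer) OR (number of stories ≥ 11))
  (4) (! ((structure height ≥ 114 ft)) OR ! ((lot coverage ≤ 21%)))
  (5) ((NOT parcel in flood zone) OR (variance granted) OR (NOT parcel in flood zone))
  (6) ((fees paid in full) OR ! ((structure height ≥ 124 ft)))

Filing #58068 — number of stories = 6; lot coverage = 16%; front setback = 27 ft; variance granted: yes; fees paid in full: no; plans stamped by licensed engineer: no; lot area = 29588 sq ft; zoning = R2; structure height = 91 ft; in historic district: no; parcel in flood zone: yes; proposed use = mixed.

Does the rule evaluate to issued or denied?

Denied

Atomic conditions:
  front setback < 23 ft: 27 < 23 is false
  plans stamped by licensed engineer: no → false
  fees paid in full: no → false
  NOT in historic district: no → true
  proposed use ∈ {commercial, industrial, mixed, residential}: mixed is in the set → true
  zoning = C1: R2 == C1 is false
  lot area = 64399 sq ft: 29588 == 64399 is false
  number of stories ≥ 11: 6 ≥ 11 is false
  structure height ≥ 114 ft: 91 ≥ 114 is false
  lot coverage ≤ 21%: 16 ≤ 21 is true
  NOT parcel in flood zone: yes → false
  variance granted: yes → true
  structure height ≥ 124 ft: 91 ≥ 124 is false
Combine:
[1] false OR false OR false = false
[2] true OR true OR false = true
[3.1] NOT false = true
[3] true OR false OR false = true
[4.1] NOT false = true
[4.2] NOT true = false
[4] true OR false = true
[5] false OR true OR false = true
[6.2] NOT false = true
[6] false OR true = true
[root] false AND true AND true AND true AND true AND true = false
Overall: false → denied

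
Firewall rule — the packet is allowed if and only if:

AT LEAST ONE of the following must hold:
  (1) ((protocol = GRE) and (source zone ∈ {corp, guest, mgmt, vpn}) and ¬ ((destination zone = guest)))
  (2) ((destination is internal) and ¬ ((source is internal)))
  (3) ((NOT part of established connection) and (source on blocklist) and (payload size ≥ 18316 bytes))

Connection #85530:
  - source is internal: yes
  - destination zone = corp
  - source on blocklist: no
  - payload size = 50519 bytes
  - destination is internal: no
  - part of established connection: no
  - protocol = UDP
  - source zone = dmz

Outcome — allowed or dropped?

Dropped

Atomic conditions:
  protocol = GRE: UDP == GRE is false
  source zone ∈ {corp, guest, mgmt, vpn}: dmz is not in the set → false
  destination zone = guest: corp == guest is false
  destination is internal: no → false
  source is internal: yes → true
  NOT part of established connection: no → true
  source on blocklist: no → false
  payload size ≥ 18316 bytes: 50519 ≥ 18316 is true
Combine:
[1.3] NOT false = true
[1] false AND false AND true = false
[2.2] NOT true = false
[2] false AND false = false
[3] true AND false AND true = false
[root] false OR false OR false = false
Overall: false → dropped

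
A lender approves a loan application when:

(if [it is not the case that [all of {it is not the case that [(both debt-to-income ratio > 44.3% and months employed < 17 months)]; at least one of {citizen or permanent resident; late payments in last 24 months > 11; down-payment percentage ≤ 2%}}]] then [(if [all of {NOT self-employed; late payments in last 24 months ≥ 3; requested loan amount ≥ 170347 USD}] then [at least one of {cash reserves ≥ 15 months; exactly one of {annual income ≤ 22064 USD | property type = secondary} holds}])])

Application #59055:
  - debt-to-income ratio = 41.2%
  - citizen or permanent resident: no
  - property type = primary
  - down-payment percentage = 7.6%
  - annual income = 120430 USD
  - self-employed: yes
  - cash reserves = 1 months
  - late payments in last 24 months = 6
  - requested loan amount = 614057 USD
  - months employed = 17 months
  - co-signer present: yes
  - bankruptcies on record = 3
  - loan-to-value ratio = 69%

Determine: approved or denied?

Approved

Atomic conditions:
  debt-to-income ratio > 44.3%: 41.2 > 44.3 is false
  months employed < 17 months: 17 < 17 is false
  citizen or permanent resident: no → false
  late payments in last 24 months > 11: 6 > 11 is false
  down-payment percentage ≤ 2%: 7.6 ≤ 2 is false
  NOT self-employed: yes → false
  late payments in last 24 months ≥ 3: 6 ≥ 3 is true
  requested loan amount ≥ 170347 USD: 614057 ≥ 170347 is true
  cash reserves ≥ 15 months: 1 ≥ 15 is false
  annual income ≤ 22064 USD: 120430 ≤ 22064 is false
  property type = secondary: primary == secondary is false
Combine:
[1.1.1.1] false AND false = false
[1.1.1] NOT false = true
[1.1.2] false OR false OR false = false
[1.1] true AND false = false
[1] NOT false = true
[2.1] false AND true AND true = false
[2.2.2] exactly-one(false, false) = false
[2.2] false OR false = false
[2] false → false (antecedent false ⇒ implication holds) = true
[root] true → true = true
Overall: true → approved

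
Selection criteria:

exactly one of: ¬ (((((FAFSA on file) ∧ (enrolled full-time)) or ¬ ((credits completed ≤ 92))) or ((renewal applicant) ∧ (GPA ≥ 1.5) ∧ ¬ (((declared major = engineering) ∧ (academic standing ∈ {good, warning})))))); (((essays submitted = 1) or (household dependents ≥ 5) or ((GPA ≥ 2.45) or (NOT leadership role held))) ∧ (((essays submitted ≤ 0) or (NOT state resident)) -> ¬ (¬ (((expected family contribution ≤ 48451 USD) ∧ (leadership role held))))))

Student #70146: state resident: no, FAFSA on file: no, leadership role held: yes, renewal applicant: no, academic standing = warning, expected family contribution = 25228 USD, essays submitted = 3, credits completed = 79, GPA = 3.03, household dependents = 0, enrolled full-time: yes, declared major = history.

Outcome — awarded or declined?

Atomic conditions:
  FAFSA on file: no → false
  enrolled full-time: yes → true
  credits completed ≤ 92: 79 ≤ 92 is true
  renewal applicant: no → false
  GPA ≥ 1.5: 3.03 ≥ 1.5 is true
  declared major = engineering: history == engineering is false
  academic standing ∈ {good, warning}: warning is in the set → true
  essays submitted = 1: 3 == 1 is false
  household dependents ≥ 5: 0 ≥ 5 is false
  GPA ≥ 2.45: 3.03 ≥ 2.45 is true
  NOT leadership role held: yes → false
  essays submitted ≤ 0: 3 ≤ 0 is false
  NOT state resident: no → true
  expected family contribution ≤ 48451 USD: 25228 ≤ 48451 is true
  leadership role held: yes → true
Combine:
[1.1.1.1] false AND true = false
[1.1.1.2] NOT true = false
[1.1.1] false OR false = false
[1.1.2.3.1] false AND true = false
[1.1.2.3] NOT false = true
[1.1.2] false AND true AND true = false
[1.1] false OR false = false
[1] NOT false = true
[2.1.3] true OR false = true
[2.1] false OR false OR true = true
[2.2.1] false OR true = true
[2.2.2.1.1] true AND true = true
[2.2.2.1] NOT true = false
[2.2.2] NOT false = true
[2.2] true → true = true
[2] true AND true = true
[root] exactly-one(true, true) = false
Overall: false → declined

Declined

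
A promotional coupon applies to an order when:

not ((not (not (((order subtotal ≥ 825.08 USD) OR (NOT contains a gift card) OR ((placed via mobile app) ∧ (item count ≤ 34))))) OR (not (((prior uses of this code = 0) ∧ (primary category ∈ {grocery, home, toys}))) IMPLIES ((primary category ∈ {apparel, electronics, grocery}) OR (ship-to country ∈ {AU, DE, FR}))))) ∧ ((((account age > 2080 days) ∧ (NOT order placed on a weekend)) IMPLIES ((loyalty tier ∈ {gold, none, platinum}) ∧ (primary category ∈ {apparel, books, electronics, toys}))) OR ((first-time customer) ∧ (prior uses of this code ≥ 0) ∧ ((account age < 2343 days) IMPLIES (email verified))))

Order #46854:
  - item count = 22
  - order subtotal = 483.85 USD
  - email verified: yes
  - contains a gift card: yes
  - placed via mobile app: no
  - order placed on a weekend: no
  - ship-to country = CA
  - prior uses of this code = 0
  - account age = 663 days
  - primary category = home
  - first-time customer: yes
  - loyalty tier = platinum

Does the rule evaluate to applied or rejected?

Atomic conditions:
  order subtotal ≥ 825.08 USD: 483.85 ≥ 825.08 is false
  NOT contains a gift card: yes → false
  placed via mobile app: no → false
  item count ≤ 34: 22 ≤ 34 is true
  prior uses of this code = 0: 0 == 0 is true
  primary category ∈ {grocery, home, toys}: home is in the set → true
  primary category ∈ {apparel, electronics, grocery}: home is not in the set → false
  ship-to country ∈ {AU, DE, FR}: CA is not in the set → false
  account age > 2080 days: 663 > 2080 is false
  NOT order placed on a weekend: no → true
  loyalty tier ∈ {gold, none, platinum}: platinum is in the set → true
  primary category ∈ {apparel, books, electronics, toys}: home is not in the set → false
  first-time customer: yes → true
  prior uses of this code ≥ 0: 0 ≥ 0 is true
  account age < 2343 days: 663 < 2343 is true
  email verified: yes → true
Combine:
[1.1.1.1.1.3] false AND true = false
[1.1.1.1.1] false OR false OR false = false
[1.1.1.1] NOT false = true
[1.1.1] NOT true = false
[1.1.2.1.1] true AND true = true
[1.1.2.1] NOT true = false
[1.1.2.2] false OR false = false
[1.1.2] false → false (antecedent false ⇒ implication holds) = true
[1.1] false OR true = true
[1] NOT true = false
[2.1.1] false AND true = false
[2.1.2] true AND false = false
[2.1] false → false (antecedent false ⇒ implication holds) = true
[2.2.3] true → true = true
[2.2] true AND true AND true = true
[2] true OR true = true
[root] false AND true = false
Overall: false → rejected

Rejected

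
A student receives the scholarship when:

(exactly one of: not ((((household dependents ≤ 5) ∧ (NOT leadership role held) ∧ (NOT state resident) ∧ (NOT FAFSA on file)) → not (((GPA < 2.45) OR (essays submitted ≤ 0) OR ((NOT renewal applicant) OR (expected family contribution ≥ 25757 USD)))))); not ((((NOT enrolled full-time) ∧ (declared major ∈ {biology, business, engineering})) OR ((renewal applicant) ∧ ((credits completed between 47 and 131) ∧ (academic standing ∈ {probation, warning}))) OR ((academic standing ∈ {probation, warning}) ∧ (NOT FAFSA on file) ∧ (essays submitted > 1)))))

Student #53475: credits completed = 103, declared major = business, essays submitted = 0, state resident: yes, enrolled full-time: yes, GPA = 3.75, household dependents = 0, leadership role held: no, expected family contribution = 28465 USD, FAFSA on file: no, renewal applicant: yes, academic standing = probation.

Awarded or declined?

Declined

Atomic conditions:
  household dependents ≤ 5: 0 ≤ 5 is true
  NOT leadership role held: no → true
  NOT state resident: yes → false
  NOT FAFSA on file: no → true
  GPA < 2.45: 3.75 < 2.45 is false
  essays submitted ≤ 0: 0 ≤ 0 is true
  NOT renewal applicant: yes → false
  expected family contribution ≥ 25757 USD: 28465 ≥ 25757 is true
  NOT enrolled full-time: yes → false
  declared major ∈ {biology, business, engineering}: business is in the set → true
  renewal applicant: yes → true
  credits completed between 47 and 131: 103 in [47, 131] is true
  academic standing ∈ {probation, warning}: probation is in the set → true
  essays submitted > 1: 0 > 1 is false
Combine:
[1.1.1] true AND true AND false AND true = false
[1.1.2.1.3] false OR true = true
[1.1.2.1] false OR true OR true = true
[1.1.2] NOT true = false
[1.1] false → false (antecedent false ⇒ implication holds) = true
[1] NOT true = false
[2.1.1] false AND true = false
[2.1.2.2] true AND true = true
[2.1.2] true AND true = true
[2.1.3] true AND true AND false = false
[2.1] false OR true OR false = true
[2] NOT true = false
[root] exactly-one(false, false) = false
Overall: false → declined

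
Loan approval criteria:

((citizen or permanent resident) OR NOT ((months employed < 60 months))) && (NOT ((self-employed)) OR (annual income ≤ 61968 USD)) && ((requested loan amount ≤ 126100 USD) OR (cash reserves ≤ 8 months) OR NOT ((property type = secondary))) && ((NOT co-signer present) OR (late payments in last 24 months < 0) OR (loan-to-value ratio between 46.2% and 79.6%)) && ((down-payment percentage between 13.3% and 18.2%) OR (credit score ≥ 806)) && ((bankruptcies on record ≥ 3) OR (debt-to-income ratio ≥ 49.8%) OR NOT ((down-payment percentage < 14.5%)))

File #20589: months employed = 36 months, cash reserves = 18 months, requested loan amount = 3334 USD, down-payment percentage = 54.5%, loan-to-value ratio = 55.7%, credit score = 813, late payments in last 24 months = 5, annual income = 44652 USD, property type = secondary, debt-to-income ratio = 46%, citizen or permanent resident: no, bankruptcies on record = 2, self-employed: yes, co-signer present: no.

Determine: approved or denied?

Atomic conditions:
  citizen or permanent resident: no → false
  months employed < 60 months: 36 < 60 is true
  self-employed: yes → true
  annual income ≤ 61968 USD: 44652 ≤ 61968 is true
  requested loan amount ≤ 126100 USD: 3334 ≤ 126100 is true
  cash reserves ≤ 8 months: 18 ≤ 8 is false
  property type = secondary: secondary == secondary is true
  NOT co-signer present: no → true
  late payments in last 24 months < 0: 5 < 0 is false
  loan-to-value ratio between 46.2% and 79.6%: 55.7 in [46.2, 79.6] is true
  down-payment percentage between 13.3% and 18.2%: 54.5 in [13.3, 18.2] is false
  credit score ≥ 806: 813 ≥ 806 is true
  bankruptcies on record ≥ 3: 2 ≥ 3 is false
  debt-to-income ratio ≥ 49.8%: 46 ≥ 49.8 is false
  down-payment percentage < 14.5%: 54.5 < 14.5 is false
Combine:
[1.2] NOT true = false
[1] false OR false = false
[2.1] NOT true = false
[2] false OR true = true
[3.3] NOT true = false
[3] true OR false OR false = true
[4] true OR false OR true = true
[5] false OR true = true
[6.3] NOT false = true
[6] false OR false OR true = true
[root] false AND true AND true AND true AND true AND true = false
Overall: false → denied

Denied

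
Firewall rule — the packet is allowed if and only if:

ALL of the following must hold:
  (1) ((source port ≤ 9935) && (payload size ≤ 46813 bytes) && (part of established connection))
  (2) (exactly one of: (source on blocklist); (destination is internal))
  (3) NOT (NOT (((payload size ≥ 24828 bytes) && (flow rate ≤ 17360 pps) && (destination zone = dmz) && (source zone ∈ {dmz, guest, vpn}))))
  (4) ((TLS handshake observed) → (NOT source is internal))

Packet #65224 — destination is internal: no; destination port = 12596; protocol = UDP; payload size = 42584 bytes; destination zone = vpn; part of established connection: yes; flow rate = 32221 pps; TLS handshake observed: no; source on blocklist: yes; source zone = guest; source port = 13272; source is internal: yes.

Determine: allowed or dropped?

Dropped

Atomic conditions:
  source port ≤ 9935: 13272 ≤ 9935 is false
  payload size ≤ 46813 bytes: 42584 ≤ 46813 is true
  part of established connection: yes → true
  source on blocklist: yes → true
  destination is internal: no → false
  payload size ≥ 24828 bytes: 42584 ≥ 24828 is true
  flow rate ≤ 17360 pps: 32221 ≤ 17360 is false
  destination zone = dmz: vpn == dmz is false
  source zone ∈ {dmz, guest, vpn}: guest is in the set → true
  TLS handshake observed: no → false
  NOT source is internal: yes → false
Combine:
[1] false AND true AND true = false
[2] exactly-one(true, false) = true
[3.1.1] true AND false AND false AND true = false
[3.1] NOT false = true
[3] NOT true = false
[4] false → false (antecedent false ⇒ implication holds) = true
[root] false AND true AND false AND true = false
Overall: false → dropped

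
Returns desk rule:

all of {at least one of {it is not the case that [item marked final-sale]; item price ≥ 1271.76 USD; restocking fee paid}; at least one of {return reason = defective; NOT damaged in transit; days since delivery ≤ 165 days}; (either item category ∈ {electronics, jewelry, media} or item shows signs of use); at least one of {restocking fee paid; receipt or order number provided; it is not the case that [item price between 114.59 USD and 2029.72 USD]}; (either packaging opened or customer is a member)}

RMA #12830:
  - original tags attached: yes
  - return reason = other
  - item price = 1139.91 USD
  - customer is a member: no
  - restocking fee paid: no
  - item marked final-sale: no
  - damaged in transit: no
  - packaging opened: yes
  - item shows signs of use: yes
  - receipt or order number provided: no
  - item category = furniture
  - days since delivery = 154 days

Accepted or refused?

Refused

Atomic conditions:
  item marked final-sale: no → false
  item price ≥ 1271.76 USD: 1139.91 ≥ 1271.76 is false
  restocking fee paid: no → false
  return reason = defective: other == defective is false
  NOT damaged in transit: no → true
  days since delivery ≤ 165 days: 154 ≤ 165 is true
  item category ∈ {electronics, jewelry, media}: furniture is not in the set → false
  item shows signs of use: yes → true
  receipt or order number provided: no → false
  item price between 114.59 USD and 2029.72 USD: 1139.91 in [114.59, 2029.72] is true
  packaging opened: yes → true
  customer is a member: no → false
Combine:
[1.1] NOT false = true
[1] true OR false OR false = true
[2] false OR true OR true = true
[3] false OR true = true
[4.3] NOT true = false
[4] false OR false OR false = false
[5] true OR false = true
[root] true AND true AND true AND false AND true = false
Overall: false → refused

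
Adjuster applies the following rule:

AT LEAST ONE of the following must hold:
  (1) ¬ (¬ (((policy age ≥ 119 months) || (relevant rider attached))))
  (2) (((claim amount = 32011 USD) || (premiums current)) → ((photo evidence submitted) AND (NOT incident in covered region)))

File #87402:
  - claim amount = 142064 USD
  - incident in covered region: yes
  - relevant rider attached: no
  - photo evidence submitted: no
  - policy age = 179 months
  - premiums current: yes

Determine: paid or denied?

Paid

Atomic conditions:
  policy age ≥ 119 months: 179 ≥ 119 is true
  relevant rider attached: no → false
  claim amount = 32011 USD: 142064 == 32011 is false
  premiums current: yes → true
  photo evidence submitted: no → false
  NOT incident in covered region: yes → false
Combine:
[1.1.1] true OR false = true
[1.1] NOT true = false
[1] NOT false = true
[2.1] false OR true = true
[2.2] false AND false = false
[2] true → false = false
[root] true OR false = true
Overall: true → paid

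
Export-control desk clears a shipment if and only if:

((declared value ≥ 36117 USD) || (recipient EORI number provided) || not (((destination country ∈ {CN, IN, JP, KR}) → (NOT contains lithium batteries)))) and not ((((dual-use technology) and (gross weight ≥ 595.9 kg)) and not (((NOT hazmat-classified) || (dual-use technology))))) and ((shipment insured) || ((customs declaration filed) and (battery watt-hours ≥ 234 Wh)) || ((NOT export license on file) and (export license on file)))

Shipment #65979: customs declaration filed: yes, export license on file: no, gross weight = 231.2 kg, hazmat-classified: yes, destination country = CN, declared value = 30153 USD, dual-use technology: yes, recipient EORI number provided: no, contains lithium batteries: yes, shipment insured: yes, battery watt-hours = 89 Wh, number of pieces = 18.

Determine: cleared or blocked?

Cleared

Atomic conditions:
  declared value ≥ 36117 USD: 30153 ≥ 36117 is false
  recipient EORI number provided: no → false
  destination country ∈ {CN, IN, JP, KR}: CN is in the set → true
  NOT contains lithium batteries: yes → false
  dual-use technology: yes → true
  gross weight ≥ 595.9 kg: 231.2 ≥ 595.9 is false
  NOT hazmat-classified: yes → false
  shipment insured: yes → true
  customs declaration filed: yes → true
  battery watt-hours ≥ 234 Wh: 89 ≥ 234 is false
  NOT export license on file: no → true
  export license on file: no → false
Combine:
[1.3.1] true → false = false
[1.3] NOT false = true
[1] false OR false OR true = true
[2.1.1] true AND false = false
[2.1.2.1] false OR true = true
[2.1.2] NOT true = false
[2.1] false AND false = false
[2] NOT false = true
[3.2] true AND false = false
[3.3] true AND false = false
[3] true OR false OR false = true
[root] true AND true AND true = true
Overall: true → cleared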